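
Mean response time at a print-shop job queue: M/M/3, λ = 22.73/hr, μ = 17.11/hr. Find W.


a = 1.3285; ρ = 0.4428; P₀ = 0.255613
Lq = P₀·a^c·ρ/(c!(1−ρ)²) = 0.14247
Wq = Lq/λ = 0.14247/22.73 = 0.006268 hr
W = Wq + 1/μ = 0.006268 + 0.05845 = 0.06471 hr

Final: 0.06471 hr


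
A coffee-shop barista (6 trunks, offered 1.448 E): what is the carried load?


B(6,1.448) = 0.003011 (Erlang-B)
Carried load = a(1 − B) = 1.448·(1 − 0.003011) = 1.448·0.996989 = 1.4436 E

Final: 1.4436 Erlangs


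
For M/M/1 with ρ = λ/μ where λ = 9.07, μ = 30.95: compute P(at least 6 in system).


ρ = 9.07/30.95 = 0.2931
P(N ≥ n) = ρ^n = 0.2931^6 = 0.0006334

Final: 0.0006334


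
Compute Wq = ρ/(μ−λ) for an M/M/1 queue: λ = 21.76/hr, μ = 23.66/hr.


ρ = 21.76/23.66 = 0.9197
Wq = ρ/(μ−λ) = 0.9197/(23.66 − 21.76) = 0.9197/1.90 = 0.4841 hr

Final: 0.4841 hr


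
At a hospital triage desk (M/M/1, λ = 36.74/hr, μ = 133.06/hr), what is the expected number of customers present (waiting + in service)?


ρ = λ/μ = 36.74/133.06 = 0.2761
L = ρ/(1−ρ) = 0.2761/(1 − 0.2761) = 0.2761/0.7239 = 0.3814

Final: 0.3814


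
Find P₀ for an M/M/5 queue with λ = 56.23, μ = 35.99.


a = λ/μ = 56.23/35.99 = 1.5624; ρ = a/c = 0.3125
Σ_{k=0}^{4} a^k/k! (terms k=0..4) = 1.00000 + 1.56238 + 1.22051 + 0.63563 + 0.24828 = 4.66680
Tail: a^5/(5!(1−ρ)) = 9.30960/(120·0.6875) = 0.11284
P₀ = 1/(4.66680 + 0.11284) = 1/4.77964 = 0.209221

Final: 0.209221


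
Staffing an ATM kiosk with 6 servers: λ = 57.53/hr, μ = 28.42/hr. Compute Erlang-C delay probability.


a = λ/μ = 2.0243; ρ = a/6 = 0.3374
P₀ = 0.131879 (from M/M/c formula)
C(c,a) = [a^c/(c!(1−ρ))]·P₀ = [68.80529/(720·0.6626)]·0.131879
= 0.14422·0.131879 = 0.019020

Final: 0.019020


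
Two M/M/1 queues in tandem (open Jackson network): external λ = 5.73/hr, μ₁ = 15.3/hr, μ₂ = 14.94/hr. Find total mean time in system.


Each node sees arrival rate λ = 5.73/hr (tandem ⇒ throughput preserved).
W₁ = 1/(μ₁−λ) = 1/(15.3−5.73) = 0.10449 hr
W₂ = 1/(μ₂−λ) = 1/(14.94−5.73) = 0.10858 hr
W_total = W₁ + W₂ = 0.10449 + 0.10858 = 0.21307 hr

Final: 0.21307 hr


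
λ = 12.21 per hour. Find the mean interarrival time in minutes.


Mean interarrival time = 1/λ = 1/12.21 hour = 0.08190 hour
In minutes: 0.08190 × 60 = 4.9140 min

Final: 4.9140 min


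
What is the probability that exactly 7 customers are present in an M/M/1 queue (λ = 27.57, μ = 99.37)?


ρ = 27.57/99.37 = 0.2774
P_n = (1−ρ)·ρ^n = (1 − 0.2774)·0.2774^7 = 0.7226·0.0001266 = 0.00009144

Final: 0.00009144


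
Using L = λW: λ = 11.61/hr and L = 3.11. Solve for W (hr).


W = L/λ = 3.11/11.61 = 0.2679 hr

Final: 0.2679 hr


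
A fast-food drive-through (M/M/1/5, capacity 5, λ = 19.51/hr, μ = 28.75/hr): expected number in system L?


ρ = 19.51/28.75 = 0.6786
L = ρ[1 − (K+1)ρ^K + Kρ^(K+1)] / [(1−ρ)(1−ρ^(K+1))]
Numerator: 0.6786·(1 − 6·0.143912 + 5·0.097660) = 0.424013
Denominator: (0.3214)·(0.902340) = 0.290004
L = 0.424013/0.290004 = 1.4621

Final: 1.4621


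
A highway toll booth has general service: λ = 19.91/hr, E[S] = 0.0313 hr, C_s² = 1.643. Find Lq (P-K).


ρ = λ·E[S] = 19.91·0.0313 = 0.6232
Lq = ρ²(1+C_s²)/(2(1−ρ)) = 0.3884·(1+1.643)/(2·0.3768)
= 0.3884·2.6430/0.7536 = 1.36197

Final: 1.36197


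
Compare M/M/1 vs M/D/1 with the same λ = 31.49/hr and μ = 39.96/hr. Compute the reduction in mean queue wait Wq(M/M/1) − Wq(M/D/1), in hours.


ρ = 31.49/39.96 = 0.7880
Wq(M/M/1) = ρ/(μ−λ) = 0.7880/8.47 = 0.09304 hr
Wq(M/D/1) = ρ/(2(μ−λ)) = 0.04652 hr
Savings = 0.09304 − 0.04652 = 0.04652 hr

Final: 0.04652 hr


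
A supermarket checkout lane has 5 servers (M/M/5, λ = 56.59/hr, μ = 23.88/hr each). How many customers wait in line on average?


a = λ/μ = 2.3698; ρ = a/5 = 0.4740
P₀ = 0.091797
Lq = P₀·a^c·ρ / (c!·(1−ρ)²) = 0.091797·74.73549·0.4740/(120·0.27673)
= 0.09792

Final: 0.09792


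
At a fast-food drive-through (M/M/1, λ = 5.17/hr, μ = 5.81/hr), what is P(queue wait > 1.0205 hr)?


ρ = 5.17/5.81 = 0.8898
P(Wq > t) = ρ·e^{−(μ−λ)t} = 0.8898·e^{−0.6531}
= 0.8898·0.520420 = 0.463093

Final: 0.463093


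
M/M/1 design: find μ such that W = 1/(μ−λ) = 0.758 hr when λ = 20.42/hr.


W = 1/(μ−λ) ⇒ μ − λ = 1/W = 1/0.758 = 1.3193
μ = λ + 1/W = 20.42 + 1.3193 = 21.7393 per hr

Final: 21.7393 /hr


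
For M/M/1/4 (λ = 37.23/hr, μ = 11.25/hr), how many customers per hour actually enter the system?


ρ = 3.3093; P_K = (1−ρ)ρ^4/(1−ρ^5) = 0.699587
λ_eff = λ(1 − P_K) = 37.23·(1 − 0.699587) = 37.23·0.300413 = 11.1844 /hr

Final: 11.1844 /hr


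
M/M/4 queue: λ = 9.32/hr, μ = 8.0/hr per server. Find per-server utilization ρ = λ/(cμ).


ρ = λ/(cμ) = 9.32/(4·8.0) = 9.32/32.00 = 0.2913

Final: 0.2913


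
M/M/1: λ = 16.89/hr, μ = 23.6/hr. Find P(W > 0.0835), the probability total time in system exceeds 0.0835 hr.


W ~ Exponential(μ−λ) for M/M/1.
μ − λ = 23.6 − 16.89 = 6.7100
P(W > t) = e^{−(μ−λ)t} = e^{−0.5603} = 0.571046

Final: 0.571046


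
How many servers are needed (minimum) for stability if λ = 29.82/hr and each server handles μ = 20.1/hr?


Stability requires cμ > λ ⇔ c > λ/μ.
λ/μ = 29.82/20.1 = 1.4836
Minimum integer c = ⌊1.4836⌋ + 1 = 2
Check: 2·20.1 = 40.20 > 29.82, while 1·20.1 = 20.10 ≤ 29.82

Final: 2 servers


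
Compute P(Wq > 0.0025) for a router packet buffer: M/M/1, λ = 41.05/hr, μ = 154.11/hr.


ρ = 41.05/154.11 = 0.2664
P(Wq > t) = ρ·e^{−(μ−λ)t} = 0.2664·e^{−0.2827}
= 0.2664·0.753784 = 0.200784

Final: 0.200784


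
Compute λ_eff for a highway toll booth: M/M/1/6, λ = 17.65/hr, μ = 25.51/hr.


ρ = 0.6919; P_K = (1−ρ)ρ^6/(1−ρ^7) = 0.036576
λ_eff = λ(1 − P_K) = 17.65·(1 − 0.036576) = 17.65·0.963424 = 17.0044 /hr

Final: 17.0044 /hr


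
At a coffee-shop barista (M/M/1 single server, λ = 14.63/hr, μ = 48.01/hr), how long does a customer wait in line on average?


ρ = 14.63/48.01 = 0.3047
Wq = ρ/(μ−λ) = 0.3047/(48.01 − 14.63) = 0.3047/33.38 = 0.009129 hr

Final: 0.009129 hr


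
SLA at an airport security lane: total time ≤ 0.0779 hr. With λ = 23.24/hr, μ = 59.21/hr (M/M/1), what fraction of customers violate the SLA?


W ~ Exponential(μ−λ) for M/M/1.
μ − λ = 59.21 − 23.24 = 35.9700
P(W > t) = e^{−(μ−λ)t} = e^{−2.8021} = 0.060685

Final: 0.060685


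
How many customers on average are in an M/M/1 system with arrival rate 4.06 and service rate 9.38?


ρ = λ/μ = 4.06/9.38 = 0.4328
L = ρ/(1−ρ) = 0.4328/(1 − 0.4328) = 0.4328/0.5672 = 0.7632

Final: 0.7632


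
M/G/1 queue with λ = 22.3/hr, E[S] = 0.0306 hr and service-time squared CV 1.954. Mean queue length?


ρ = λ·E[S] = 22.3·0.0306 = 0.6824
Lq = ρ²(1+C_s²)/(2(1−ρ)) = 0.4656·(1+1.954)/(2·0.3176)
= 0.4656·2.9540/0.6352 = 2.16534

Final: 2.16534


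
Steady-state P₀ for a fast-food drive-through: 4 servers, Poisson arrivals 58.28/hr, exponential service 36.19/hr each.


a = λ/μ = 58.28/36.19 = 1.6104; ρ = a/c = 0.4026
Σ_{k=0}^{3} a^k/k! (terms k=0..3) = 1.00000 + 1.61039 + 1.29668 + 0.69605 = 4.60312
Tail: a^4/(4!(1−ρ)) = 6.72549/(24·0.5974) = 0.46908
P₀ = 1/(4.60312 + 0.46908) = 1/5.07220 = 0.197153

Final: 0.197153


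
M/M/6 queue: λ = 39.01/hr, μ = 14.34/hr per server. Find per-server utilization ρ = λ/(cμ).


ρ = λ/(cμ) = 39.01/(6·14.34) = 39.01/86.04 = 0.4534

Final: 0.4534


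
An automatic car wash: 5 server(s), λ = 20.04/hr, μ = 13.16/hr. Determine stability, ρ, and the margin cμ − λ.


Total capacity cμ = 5·13.16 = 65.80/hr
ρ = λ/(cμ) = 20.04/65.80 = 0.3046
Stable ⇔ ρ < 1: YES
Spare capacity = cμ − λ = 65.80 − 20.04 = 45.76/hr

Final: ρ = 0.3046; stable; margin = 45.76/hr


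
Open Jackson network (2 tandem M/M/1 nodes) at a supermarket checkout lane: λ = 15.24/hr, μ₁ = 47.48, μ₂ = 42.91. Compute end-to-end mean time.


Each node sees arrival rate λ = 15.24/hr (tandem ⇒ throughput preserved).
W₁ = 1/(μ₁−λ) = 1/(47.48−15.24) = 0.03102 hr
W₂ = 1/(μ₂−λ) = 1/(42.91−15.24) = 0.03614 hr
W_total = W₁ + W₂ = 0.03102 + 0.03614 = 0.06716 hr

Final: 0.06716 hr


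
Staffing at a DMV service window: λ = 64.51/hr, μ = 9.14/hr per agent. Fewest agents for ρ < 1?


Stability requires cμ > λ ⇔ c > λ/μ.
λ/μ = 64.51/9.14 = 7.0580
Minimum integer c = ⌊7.0580⌋ + 1 = 8
Check: 8·9.14 = 73.12 > 64.51, while 7·9.14 = 63.98 ≤ 64.51

Final: 8 servers


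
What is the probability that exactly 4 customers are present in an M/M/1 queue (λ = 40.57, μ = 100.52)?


ρ = 40.57/100.52 = 0.4036
P_n = (1−ρ)·ρ^n = (1 − 0.4036)·0.4036^4 = 0.5964·0.026534 = 0.015825

Final: 0.015825


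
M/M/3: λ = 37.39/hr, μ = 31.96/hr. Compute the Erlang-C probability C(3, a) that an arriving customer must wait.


a = λ/μ = 1.1699; ρ = a/3 = 0.3900
P₀ = 0.303795 (from M/M/c formula)
C(c,a) = [a^c/(c!(1−ρ))]·P₀ = [1.60120/(6·0.6100)]·0.303795
= 0.43746·0.303795 = 0.132899

Final: 0.132899


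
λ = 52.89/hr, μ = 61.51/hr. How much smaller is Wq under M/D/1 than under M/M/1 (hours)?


ρ = 52.89/61.51 = 0.8599
Wq(M/M/1) = ρ/(μ−λ) = 0.8599/8.62 = 0.09975 hr
Wq(M/D/1) = ρ/(2(μ−λ)) = 0.04988 hr
Savings = 0.09975 − 0.04988 = 0.04988 hr

Final: 0.04988 hr


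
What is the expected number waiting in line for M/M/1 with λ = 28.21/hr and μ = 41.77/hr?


ρ = 28.21/41.77 = 0.6754
Lq = ρ²/(1−ρ) = 0.4561/0.3246 = 1.4050

Final: 1.4050


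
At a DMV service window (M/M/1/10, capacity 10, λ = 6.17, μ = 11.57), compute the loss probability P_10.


ρ = λ/μ = 6.17/11.57 = 0.5333
P_K = (1−ρ)ρ^K/(1−ρ^(K+1)) = (0.4667·0.001860)/(1 − 0.0009919)
= 0.0008681/0.999008 = 0.0008690

Final: 0.0008690


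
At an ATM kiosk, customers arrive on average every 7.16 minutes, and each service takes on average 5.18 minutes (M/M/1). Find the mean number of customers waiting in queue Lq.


λ = 60/7.16 = 8.3799 /hr
μ = 60/5.18 = 11.5830 /hr
ρ = λ/μ = 8.3799/11.5830 = 0.7235
Lq = ρ²/(1−ρ) = 0.5234/0.2765 = 1.8927

Final: 1.8927


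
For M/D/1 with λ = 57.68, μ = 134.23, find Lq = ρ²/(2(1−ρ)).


ρ = 57.68/134.23 = 0.4297
M/D/1: Lq = ρ²/(2(1−ρ)) = 0.1847/(2·0.5703) = 0.16189

Final: 0.16189


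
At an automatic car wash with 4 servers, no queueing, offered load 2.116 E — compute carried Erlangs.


B(4,2.116) = 0.107518 (Erlang-B)
Carried load = a(1 − B) = 2.116·(1 − 0.107518) = 2.116·0.892482 = 1.8885 E

Final: 1.8885 Erlangs


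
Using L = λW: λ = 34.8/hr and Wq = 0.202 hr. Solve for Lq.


Lq = λWq = 34.8·0.202 = 7.0296

Final: 7.0296


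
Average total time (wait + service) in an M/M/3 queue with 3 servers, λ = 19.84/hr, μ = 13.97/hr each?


a = 1.4202; ρ = 0.4734; P₀ = 0.230669
Lq = P₀·a^c·ρ/(c!(1−ρ)²) = 0.18799
Wq = Lq/λ = 0.18799/19.84 = 0.009475 hr
W = Wq + 1/μ = 0.009475 + 0.07158 = 0.08106 hr

Final: 0.08106 hr


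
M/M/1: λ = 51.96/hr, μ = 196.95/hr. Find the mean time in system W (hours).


W = 1/(μ−λ) = 1/(196.95 − 51.96) = 1/144.99 = 0.006897 hr

Final: 0.006897 hr


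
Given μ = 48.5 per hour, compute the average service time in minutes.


Mean service time = 1/μ = 1/48.5 hour = 0.02062 hour
In minutes: 0.02062 × 60 = 1.2371 min

Final: 1.2371 min


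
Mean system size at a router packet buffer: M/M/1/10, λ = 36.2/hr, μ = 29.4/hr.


ρ = 36.2/29.4 = 1.2313
L = ρ[1 − (K+1)ρ^K + Kρ^(K+1)] / [(1−ρ)(1−ρ^(K+1))]
Numerator: 1.2313·(1 − 11·8.009629 + 10·9.862196) = 14.179618
Denominator: (-0.2313)·(-8.862196) = 2.049760
L = 14.179618/2.049760 = 6.9177

Final: 6.9177


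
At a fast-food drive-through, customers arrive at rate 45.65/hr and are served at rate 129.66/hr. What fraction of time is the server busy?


ρ = λ/μ = 45.65/129.66 = 0.3521

Final: 0.3521


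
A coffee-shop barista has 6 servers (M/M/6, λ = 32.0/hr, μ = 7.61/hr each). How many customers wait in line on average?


a = λ/μ = 4.2050; ρ = a/6 = 0.7008
P₀ = 0.013143
Lq = P₀·a^c·ρ / (c!·(1−ρ)²) = 0.013143·5528.30416·0.7008/(720·0.08950)
= 0.79020

Final: 0.79020


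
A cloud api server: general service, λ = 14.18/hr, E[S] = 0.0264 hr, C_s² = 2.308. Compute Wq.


ρ = λ·E[S] = 14.18·0.0264 = 0.3744
E[S²] = E[S]²(1+C_s²) = 0.0264²·(1+2.308) = 0.002306
Wq = λ·E[S²]/(2(1−ρ)) = 14.18·0.002306/(2·0.6256) = 0.02613 hr

Final: 0.02613 hr


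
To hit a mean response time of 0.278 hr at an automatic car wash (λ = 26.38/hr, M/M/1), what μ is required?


W = 1/(μ−λ) ⇒ μ − λ = 1/W = 1/0.278 = 3.5971
μ = λ + 1/W = 26.38 + 3.5971 = 29.9771 per hr

Final: 29.9771 /hr


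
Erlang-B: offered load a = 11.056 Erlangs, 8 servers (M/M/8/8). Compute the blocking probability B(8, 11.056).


B(c,a) = (a^c/c!) / Σ_{k=0}^{c} a^k/k!
a^8/8! = 5536.862223
Σ terms (k=0..8): 1.00000 + 11.05600 + 61.11757 + 225.23861 + 622.55952 + 1376.60361 + 2536.62159 + 4006.41261 + 5536.86222 = 14377.471723
B = 5536.862223/14377.471723 = 0.385107

Final: 0.385107


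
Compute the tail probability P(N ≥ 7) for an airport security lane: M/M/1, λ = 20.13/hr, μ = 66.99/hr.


ρ = 20.13/66.99 = 0.3005
P(N ≥ n) = ρ^n = 0.3005^7 = 0.0002212

Final: 0.0002212


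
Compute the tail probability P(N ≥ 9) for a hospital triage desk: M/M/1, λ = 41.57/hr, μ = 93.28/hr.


ρ = 41.57/93.28 = 0.4456
P(N ≥ n) = ρ^n = 0.4456^9 = 0.0006933

Final: 0.0006933


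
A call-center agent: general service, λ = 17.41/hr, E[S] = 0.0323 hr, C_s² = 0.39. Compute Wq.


ρ = λ·E[S] = 17.41·0.0323 = 0.5623
E[S²] = E[S]²(1+C_s²) = 0.0323²·(1+0.39) = 0.001450
Wq = λ·E[S²]/(2(1−ρ)) = 17.41·0.001450/(2·0.4377) = 0.02884 hr

Final: 0.02884 hr


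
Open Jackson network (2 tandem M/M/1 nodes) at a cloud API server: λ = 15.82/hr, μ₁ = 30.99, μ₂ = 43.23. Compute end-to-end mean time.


Each node sees arrival rate λ = 15.82/hr (tandem ⇒ throughput preserved).
W₁ = 1/(μ₁−λ) = 1/(30.99−15.82) = 0.06592 hr
W₂ = 1/(μ₂−λ) = 1/(43.23−15.82) = 0.03648 hr
W_total = W₁ + W₂ = 0.06592 + 0.03648 = 0.10240 hr

Final: 0.10240 hr


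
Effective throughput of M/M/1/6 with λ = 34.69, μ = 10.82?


ρ = 3.2061; P_K = (1−ρ)ρ^6/(1−ρ^7) = 0.688292
λ_eff = λ(1 − P_K) = 34.69·(1 − 0.688292) = 34.69·0.311708 = 10.8131 /hr

Final: 10.8131 /hr


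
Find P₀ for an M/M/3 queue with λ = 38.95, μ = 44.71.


a = λ/μ = 38.95/44.71 = 0.8712; ρ = a/c = 0.2904
Σ_{k=0}^{2} a^k/k! (terms k=0..2) = 1.00000 + 0.87117 + 0.37947 = 2.25064
Tail: a^3/(3!(1−ρ)) = 0.66116/(6·0.7096) = 0.15529
P₀ = 1/(2.25064 + 0.15529) = 1/2.40593 = 0.415640

Final: 0.415640


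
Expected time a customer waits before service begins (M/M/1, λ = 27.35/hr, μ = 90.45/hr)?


ρ = 27.35/90.45 = 0.3024
Wq = ρ/(μ−λ) = 0.3024/(90.45 − 27.35) = 0.3024/63.10 = 0.004792 hr

Final: 0.004792 hr


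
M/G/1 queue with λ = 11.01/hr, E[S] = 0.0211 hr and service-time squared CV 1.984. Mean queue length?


ρ = λ·E[S] = 11.01·0.0211 = 0.2323
Lq = ρ²(1+C_s²)/(2(1−ρ)) = 0.05397·(1+1.984)/(2·0.7677)
= 0.05397·2.9840/1.5354 = 0.10489

Final: 0.10489


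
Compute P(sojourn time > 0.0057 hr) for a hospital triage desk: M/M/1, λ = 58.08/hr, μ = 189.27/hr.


W ~ Exponential(μ−λ) for M/M/1.
μ − λ = 189.27 − 58.08 = 131.1900
P(W > t) = e^{−(μ−λ)t} = e^{−0.7478} = 0.473415

Final: 0.473415


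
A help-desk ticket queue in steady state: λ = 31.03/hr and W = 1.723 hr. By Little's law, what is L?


L = λW = 31.03·1.723 = 53.4647

Final: 53.4647


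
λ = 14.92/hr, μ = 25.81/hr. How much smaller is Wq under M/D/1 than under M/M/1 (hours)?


ρ = 14.92/25.81 = 0.5781
Wq(M/M/1) = ρ/(μ−λ) = 0.5781/10.89 = 0.05308 hr
Wq(M/D/1) = ρ/(2(μ−λ)) = 0.02654 hr
Savings = 0.05308 − 0.02654 = 0.02654 hr

Final: 0.02654 hr


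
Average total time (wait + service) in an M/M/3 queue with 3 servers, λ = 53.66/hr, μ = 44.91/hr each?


a = 1.1948; ρ = 0.3983; P₀ = 0.295760
Lq = P₀·a^c·ρ/(c!(1−ρ)²) = 0.09249
Wq = Lq/λ = 0.09249/53.66 = 0.001724 hr
W = Wq + 1/μ = 0.001724 + 0.02227 = 0.02399 hr

Final: 0.02399 hr


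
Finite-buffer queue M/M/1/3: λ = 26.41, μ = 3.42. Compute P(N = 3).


ρ = λ/μ = 26.41/3.42 = 7.7222
P_K = (1−ρ)ρ^K/(1−ρ^(K+1)) = (-6.7222·460.497085)/(1 − 3556.060823)
= -3095.563738/-3555.060823 = 0.870748

Final: 0.870748


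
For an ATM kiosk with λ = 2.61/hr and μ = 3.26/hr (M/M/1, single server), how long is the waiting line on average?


ρ = 2.61/3.26 = 0.8006
Lq = ρ²/(1−ρ) = 0.6410/0.1994 = 3.2148

Final: 3.2148


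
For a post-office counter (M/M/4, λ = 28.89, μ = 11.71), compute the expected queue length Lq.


a = λ/μ = 2.4671; ρ = a/4 = 0.6168
P₀ = 0.076679
Lq = P₀·a^c·ρ / (c!·(1−ρ)²) = 0.076679·37.04781·0.6168/(24·0.14686)
= 0.49712

Final: 0.49712


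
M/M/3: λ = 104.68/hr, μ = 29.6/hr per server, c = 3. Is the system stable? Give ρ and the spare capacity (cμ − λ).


Total capacity cμ = 3·29.6 = 88.80/hr
ρ = λ/(cμ) = 104.68/88.80 = 1.1788
Stable ⇔ ρ < 1: NO
Spare capacity = cμ − λ = 88.80 − 104.68 = -15.88/hr

Final: ρ = 1.1788; unstable; margin = -15.88/hr


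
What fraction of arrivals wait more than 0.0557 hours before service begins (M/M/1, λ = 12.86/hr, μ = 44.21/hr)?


ρ = 12.86/44.21 = 0.2909
P(Wq > t) = ρ·e^{−(μ−λ)t} = 0.2909·e^{−1.7462}
= 0.2909·0.174436 = 0.050741

Final: 0.050741


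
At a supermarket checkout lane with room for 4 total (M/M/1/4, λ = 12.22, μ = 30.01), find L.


ρ = 12.22/30.01 = 0.4072
L = ρ[1 − (K+1)ρ^K + Kρ^(K+1)] / [(1−ρ)(1−ρ^(K+1))]
Numerator: 0.4072·(1 − 5·0.027493 + 4·0.011195) = 0.369457
Denominator: (0.5928)·(0.988805) = 0.586166
L = 0.369457/0.586166 = 0.6303

Final: 0.6303


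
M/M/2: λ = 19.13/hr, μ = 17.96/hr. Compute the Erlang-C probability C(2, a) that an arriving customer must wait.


a = λ/μ = 1.0651; ρ = a/2 = 0.5326
P₀ = 0.304995 (from M/M/c formula)
C(c,a) = [a^c/(c!(1−ρ))]·P₀ = [1.13453/(2·0.4674)]·0.304995
= 1.21359·0.304995 = 0.370140

Final: 0.370140


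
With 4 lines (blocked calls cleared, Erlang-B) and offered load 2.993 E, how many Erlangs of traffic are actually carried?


B(4,2.993) = 0.205328 (Erlang-B)
Carried load = a(1 − B) = 2.993·(1 − 0.205328) = 2.993·0.794672 = 2.3785 E

Final: 2.3785 Erlangs


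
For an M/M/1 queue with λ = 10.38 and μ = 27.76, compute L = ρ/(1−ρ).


ρ = λ/μ = 10.38/27.76 = 0.3739
L = ρ/(1−ρ) = 0.3739/(1 − 0.3739) = 0.3739/0.6261 = 0.5972

Final: 0.5972


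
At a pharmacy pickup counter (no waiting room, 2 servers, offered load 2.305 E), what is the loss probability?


B(c,a) = (a^c/c!) / Σ_{k=0}^{c} a^k/k!
a^2/2! = 2.656513
Σ terms (k=0..2): 1.00000 + 2.30500 + 2.65651 = 5.961513
B = 2.656513/5.961513 = 0.445610

Final: 0.445610


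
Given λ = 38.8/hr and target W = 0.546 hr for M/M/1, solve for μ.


W = 1/(μ−λ) ⇒ μ − λ = 1/W = 1/0.546 = 1.8315
μ = λ + 1/W = 38.8 + 1.8315 = 40.6315 per hr

Final: 40.6315 /hr


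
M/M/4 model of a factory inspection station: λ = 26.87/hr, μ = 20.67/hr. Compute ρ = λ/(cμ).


ρ = λ/(cμ) = 26.87/(4·20.67) = 26.87/82.68 = 0.3250

Final: 0.3250


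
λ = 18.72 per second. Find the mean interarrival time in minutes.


Mean interarrival time = 1/λ = 1/18.72 second = 0.05342 second
In minutes: 0.05342 × 0.0166667 = 0.0008903 min

Final: 0.0008903 min


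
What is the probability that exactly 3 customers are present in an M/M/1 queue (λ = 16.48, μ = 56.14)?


ρ = 16.48/56.14 = 0.2936
P_n = (1−ρ)·ρ^n = (1 − 0.2936)·0.2936^3 = 0.7064·0.025296 = 0.017870

Final: 0.017870


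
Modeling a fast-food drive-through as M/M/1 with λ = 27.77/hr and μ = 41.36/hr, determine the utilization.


ρ = λ/μ = 27.77/41.36 = 0.6714

Final: 0.6714


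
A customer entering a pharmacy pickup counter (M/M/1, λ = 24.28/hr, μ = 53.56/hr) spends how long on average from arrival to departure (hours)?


W = 1/(μ−λ) = 1/(53.56 − 24.28) = 1/29.28 = 0.03415 hr

Final: 0.03415 hr


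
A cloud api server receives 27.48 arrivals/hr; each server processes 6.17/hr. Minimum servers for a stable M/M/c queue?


Stability requires cμ > λ ⇔ c > λ/μ.
λ/μ = 27.48/6.17 = 4.4538
Minimum integer c = ⌊4.4538⌋ + 1 = 5
Check: 5·6.17 = 30.85 > 27.48, while 4·6.17 = 24.68 ≤ 27.48

Final: 5 servers


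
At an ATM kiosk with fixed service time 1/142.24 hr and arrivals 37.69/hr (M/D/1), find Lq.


ρ = 37.69/142.24 = 0.2650
M/D/1: Lq = ρ²/(2(1−ρ)) = 0.07021/(2·0.7350) = 0.04776

Final: 0.04776


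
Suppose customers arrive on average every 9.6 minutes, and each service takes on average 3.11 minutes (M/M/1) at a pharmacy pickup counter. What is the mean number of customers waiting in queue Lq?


λ = 60/9.6 = 6.2500 /hr
μ = 60/3.11 = 19.2926 /hr
ρ = λ/μ = 6.2500/19.2926 = 0.3240
Lq = ρ²/(1−ρ) = 0.1049/0.6760 = 0.1552

Final: 0.1552


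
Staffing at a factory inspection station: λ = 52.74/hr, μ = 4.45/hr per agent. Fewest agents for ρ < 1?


Stability requires cμ > λ ⇔ c > λ/μ.
λ/μ = 52.74/4.45 = 11.8517
Minimum integer c = ⌊11.8517⌋ + 1 = 12
Check: 12·4.45 = 53.40 > 52.74, while 11·4.45 = 48.95 ≤ 52.74

Final: 12 servers


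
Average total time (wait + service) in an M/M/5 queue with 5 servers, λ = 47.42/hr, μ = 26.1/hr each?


a = 1.8169; ρ = 0.3634; P₀ = 0.161810
Lq = P₀·a^c·ρ/(c!(1−ρ)²) = 0.02393
Wq = Lq/λ = 0.02393/47.42 = 0.0005047 hr
W = Wq + 1/μ = 0.0005047 + 0.03831 = 0.03882 hr

Final: 0.03882 hr


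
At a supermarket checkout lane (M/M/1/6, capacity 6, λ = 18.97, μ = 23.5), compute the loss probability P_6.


ρ = λ/μ = 18.97/23.5 = 0.8072
P_K = (1−ρ)ρ^K/(1−ρ^(K+1)) = (0.1928·0.276692)/(1 − 0.223355)
= 0.053337/0.776645 = 0.068676

Final: 0.068676


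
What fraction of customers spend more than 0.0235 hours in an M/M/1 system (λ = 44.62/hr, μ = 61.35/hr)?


W ~ Exponential(μ−λ) for M/M/1.
μ − λ = 61.35 − 44.62 = 16.7300
P(W > t) = e^{−(μ−λ)t} = e^{−0.3932} = 0.674924

Final: 0.674924


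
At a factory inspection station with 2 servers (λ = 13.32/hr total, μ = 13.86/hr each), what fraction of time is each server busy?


ρ = λ/(cμ) = 13.32/(2·13.86) = 13.32/27.72 = 0.4805

Final: 0.4805


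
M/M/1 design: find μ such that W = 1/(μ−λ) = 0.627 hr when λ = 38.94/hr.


W = 1/(μ−λ) ⇒ μ − λ = 1/W = 1/0.627 = 1.5949
μ = λ + 1/W = 38.94 + 1.5949 = 40.5349 per hr

Final: 40.5349 /hr


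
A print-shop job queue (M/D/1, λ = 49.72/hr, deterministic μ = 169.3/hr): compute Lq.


ρ = 49.72/169.3 = 0.2937
M/D/1: Lq = ρ²/(2(1−ρ)) = 0.08625/(2·0.7063) = 0.06105

Final: 0.06105


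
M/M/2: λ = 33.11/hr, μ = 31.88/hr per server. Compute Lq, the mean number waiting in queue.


a = λ/μ = 1.0386; ρ = a/2 = 0.5193
P₀ = 0.316403
Lq = P₀·a^c·ρ / (c!·(1−ρ)²) = 0.316403·1.07865·0.5193/(2·0.23108)
= 0.38348

Final: 0.38348


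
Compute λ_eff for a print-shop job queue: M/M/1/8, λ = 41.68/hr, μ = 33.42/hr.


ρ = 1.2472; P_K = (1−ρ)ρ^8/(1−ρ^9) = 0.229636
λ_eff = λ(1 − P_K) = 41.68·(1 − 0.229636) = 41.68·0.770364 = 32.1088 /hr

Final: 32.1088 /hr


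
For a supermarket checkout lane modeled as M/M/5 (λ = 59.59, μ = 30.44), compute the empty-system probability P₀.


a = λ/μ = 59.59/30.44 = 1.9576; ρ = a/c = 0.3915
Σ_{k=0}^{4} a^k/k! (terms k=0..4) = 1.00000 + 1.95762 + 1.91614 + 1.25036 + 0.61193 = 6.73606
Tail: a^5/(5!(1−ρ)) = 28.75039/(120·0.6085) = 0.39375
P₀ = 1/(6.73606 + 0.39375) = 1/7.12980 = 0.140256

Final: 0.140256


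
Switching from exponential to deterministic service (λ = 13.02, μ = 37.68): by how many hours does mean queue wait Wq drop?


ρ = 13.02/37.68 = 0.3455
Wq(M/M/1) = ρ/(μ−λ) = 0.3455/24.66 = 0.01401 hr
Wq(M/D/1) = ρ/(2(μ−λ)) = 0.007006 hr
Savings = 0.01401 − 0.007006 = 0.007006 hr

Final: 0.007006 hr


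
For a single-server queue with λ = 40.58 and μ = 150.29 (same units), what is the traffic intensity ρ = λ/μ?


ρ = λ/μ = 40.58/150.29 = 0.2700

Final: 0.2700


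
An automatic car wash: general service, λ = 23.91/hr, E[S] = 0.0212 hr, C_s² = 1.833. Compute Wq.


ρ = λ·E[S] = 23.91·0.0212 = 0.5069
E[S²] = E[S]²(1+C_s²) = 0.0212²·(1+1.833) = 0.001273
Wq = λ·E[S²]/(2(1−ρ)) = 23.91·0.001273/(2·0.4931) = 0.03087 hr

Final: 0.03087 hr


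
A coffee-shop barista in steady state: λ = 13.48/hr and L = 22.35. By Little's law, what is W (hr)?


W = L/λ = 22.35/13.48 = 1.6580 hr

Final: 1.6580 hr


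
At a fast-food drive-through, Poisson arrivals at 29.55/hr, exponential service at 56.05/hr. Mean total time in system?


W = 1/(μ−λ) = 1/(56.05 − 29.55) = 1/26.50 = 0.03774 hr

Final: 0.03774 hr


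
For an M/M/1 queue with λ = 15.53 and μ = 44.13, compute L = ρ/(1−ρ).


ρ = λ/μ = 15.53/44.13 = 0.3519
L = ρ/(1−ρ) = 0.3519/(1 − 0.3519) = 0.3519/0.6481 = 0.5430

Final: 0.5430


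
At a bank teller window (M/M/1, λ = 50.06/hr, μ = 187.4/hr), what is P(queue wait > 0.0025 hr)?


ρ = 50.06/187.4 = 0.2671
P(Wq > t) = ρ·e^{−(μ−λ)t} = 0.2671·e^{−0.3433}
= 0.2671·0.709390 = 0.189499

Final: 0.189499


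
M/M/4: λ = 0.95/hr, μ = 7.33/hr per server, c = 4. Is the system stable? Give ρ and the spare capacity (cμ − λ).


Total capacity cμ = 4·7.33 = 29.32/hr
ρ = λ/(cμ) = 0.95/29.32 = 0.03240
Stable ⇔ ρ < 1: YES
Spare capacity = cμ − λ = 29.32 − 0.95 = 28.37/hr

Final: ρ = 0.03240; stable; margin = 28.37/hr


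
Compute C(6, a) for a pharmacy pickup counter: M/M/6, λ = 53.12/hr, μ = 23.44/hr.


a = λ/μ = 2.2662; ρ = a/6 = 0.3777
P₀ = 0.103378 (from M/M/c formula)
C(c,a) = [a^c/(c!(1−ρ))]·P₀ = [135.45741/(720·0.6223)]·0.103378
= 0.30232·0.103378 = 0.031254

Final: 0.031254


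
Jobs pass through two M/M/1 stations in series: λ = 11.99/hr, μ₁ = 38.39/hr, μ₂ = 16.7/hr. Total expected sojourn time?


Each node sees arrival rate λ = 11.99/hr (tandem ⇒ throughput preserved).
W₁ = 1/(μ₁−λ) = 1/(38.39−11.99) = 0.03788 hr
W₂ = 1/(μ₂−λ) = 1/(16.7−11.99) = 0.21231 hr
W_total = W₁ + W₂ = 0.03788 + 0.21231 = 0.25019 hr

Final: 0.25019 hr


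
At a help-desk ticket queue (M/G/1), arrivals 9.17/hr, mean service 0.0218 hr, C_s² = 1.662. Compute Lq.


ρ = λ·E[S] = 9.17·0.0218 = 0.1999
Lq = ρ²(1+C_s²)/(2(1−ρ)) = 0.03996·(1+1.662)/(2·0.8001)
= 0.03996·2.6620/1.6002 = 0.06648

Final: 0.06648


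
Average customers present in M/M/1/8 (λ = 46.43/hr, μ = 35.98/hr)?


ρ = 46.43/35.98 = 1.2904
L = ρ[1 − (K+1)ρ^K + Kρ^(K+1)] / [(1−ρ)(1−ρ^(K+1))]
Numerator: 1.2904·(1 − 9·7.689537 + 8·9.922880) = 14.423500
Denominator: (-0.2904)·(-8.922880) = 2.591553
L = 14.423500/2.591553 = 5.5656

Final: 5.5656


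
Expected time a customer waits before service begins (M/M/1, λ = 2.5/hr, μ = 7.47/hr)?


ρ = 2.5/7.47 = 0.3347
Wq = ρ/(μ−λ) = 0.3347/(7.47 − 2.5) = 0.3347/4.97 = 0.06734 hr

Final: 0.06734 hr


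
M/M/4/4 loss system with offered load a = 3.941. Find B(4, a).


B(c,a) = (a^c/c!) / Σ_{k=0}^{c} a^k/k!
a^4/4! = 10.051121
Σ terms (k=0..4): 1.00000 + 3.94100 + 7.76574 + 10.20159 + 10.05112 = 32.959456
B = 10.051121/32.959456 = 0.304954

Final: 0.304954


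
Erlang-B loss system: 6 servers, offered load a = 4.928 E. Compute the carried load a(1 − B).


B(6,4.928) = 0.186430 (Erlang-B)
Carried load = a(1 − B) = 4.928·(1 − 0.186430) = 4.928·0.813570 = 4.0093 E

Final: 4.0093 Erlangs


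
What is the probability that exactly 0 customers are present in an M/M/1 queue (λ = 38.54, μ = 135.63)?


ρ = 38.54/135.63 = 0.2842
P_n = (1−ρ)·ρ^n = (1 − 0.2842)·0.2842^0 = 0.7158·1.000000 = 0.715845

Final: 0.715845


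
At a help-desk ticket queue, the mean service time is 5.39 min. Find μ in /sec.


μ = 1/(service time) in consistent units.
1 second = 0.0166667 min, so μ = 0.0166667/5.39 = 0.003092 per second

Final: 0.003092 /sec


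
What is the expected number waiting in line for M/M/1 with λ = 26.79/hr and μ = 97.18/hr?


ρ = 26.79/97.18 = 0.2757
Lq = ρ²/(1−ρ) = 0.07600/0.7243 = 0.1049

Final: 0.1049


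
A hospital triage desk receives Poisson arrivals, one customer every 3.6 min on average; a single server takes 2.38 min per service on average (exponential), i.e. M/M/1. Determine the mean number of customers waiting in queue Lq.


λ = 60/3.6 = 16.6667 /hr
μ = 60/2.38 = 25.2101 /hr
ρ = λ/μ = 16.6667/25.2101 = 0.6611
Lq = ρ²/(1−ρ) = 0.4371/0.3389 = 1.2897

Final: 1.2897


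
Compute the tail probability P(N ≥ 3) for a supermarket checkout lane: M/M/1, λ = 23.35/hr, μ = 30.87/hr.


ρ = 23.35/30.87 = 0.7564
P(N ≥ n) = ρ^n = 0.7564^3 = 0.432764

Final: 0.432764


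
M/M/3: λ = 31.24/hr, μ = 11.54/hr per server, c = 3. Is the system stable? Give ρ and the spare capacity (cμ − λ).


Total capacity cμ = 3·11.54 = 34.62/hr
ρ = λ/(cμ) = 31.24/34.62 = 0.9024
Stable ⇔ ρ < 1: YES
Spare capacity = cμ − λ = 34.62 − 31.24 = 3.38/hr

Final: ρ = 0.9024; stable; margin = 3.38/hr


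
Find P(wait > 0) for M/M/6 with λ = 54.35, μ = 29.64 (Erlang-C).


a = λ/μ = 1.8337; ρ = a/6 = 0.3056
P₀ = 0.159687 (from M/M/c formula)
C(c,a) = [a^c/(c!(1−ρ))]·P₀ = [38.01265/(720·0.6944)]·0.159687
= 0.07603·0.159687 = 0.012141

Final: 0.012141


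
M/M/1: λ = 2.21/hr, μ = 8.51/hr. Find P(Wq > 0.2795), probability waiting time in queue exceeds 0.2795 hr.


ρ = 2.21/8.51 = 0.2597
P(Wq > t) = ρ·e^{−(μ−λ)t} = 0.2597·e^{−1.7609}
= 0.2597·0.171899 = 0.044641

Final: 0.044641


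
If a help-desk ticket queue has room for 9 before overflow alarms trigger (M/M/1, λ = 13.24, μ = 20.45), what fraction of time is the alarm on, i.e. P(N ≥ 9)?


ρ = 13.24/20.45 = 0.6474
P(N ≥ n) = ρ^n = 0.6474^9 = 0.019987

Final: 0.019987


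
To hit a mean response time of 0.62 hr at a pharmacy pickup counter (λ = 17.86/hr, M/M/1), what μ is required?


W = 1/(μ−λ) ⇒ μ − λ = 1/W = 1/0.62 = 1.6129
μ = λ + 1/W = 17.86 + 1.6129 = 19.4729 per hr

Final: 19.4729 /hr


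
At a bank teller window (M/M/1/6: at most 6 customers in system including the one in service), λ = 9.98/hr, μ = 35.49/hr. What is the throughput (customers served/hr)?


ρ = 0.2812; P_K = (1−ρ)ρ^6/(1−ρ^7) = 0.0003555
λ_eff = λ(1 − P_K) = 9.98·(1 − 0.0003555) = 9.98·0.999645 = 9.9765 /hr

Final: 9.9765 /hr


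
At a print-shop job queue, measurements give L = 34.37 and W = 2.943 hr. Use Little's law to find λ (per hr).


λ = L/W = 34.37/2.943 = 11.6786 /hr

Final: 11.6786 /hr


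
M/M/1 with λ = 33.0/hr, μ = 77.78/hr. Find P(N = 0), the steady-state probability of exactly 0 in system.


ρ = 33.0/77.78 = 0.4243
P_n = (1−ρ)·ρ^n = (1 − 0.4243)·0.4243^0 = 0.5757·1.000000 = 0.575726

Final: 0.575726


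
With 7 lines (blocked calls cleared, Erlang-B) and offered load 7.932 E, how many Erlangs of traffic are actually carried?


B(7,7.932) = 0.304313 (Erlang-B)
Carried load = a(1 − B) = 7.932·(1 − 0.304313) = 7.932·0.695687 = 5.5182 E

Final: 5.5182 Erlangs


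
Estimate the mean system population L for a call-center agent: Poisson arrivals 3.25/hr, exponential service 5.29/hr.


ρ = λ/μ = 3.25/5.29 = 0.6144
L = ρ/(1−ρ) = 0.6144/(1 − 0.6144) = 0.6144/0.3856 = 1.5931

Final: 1.5931


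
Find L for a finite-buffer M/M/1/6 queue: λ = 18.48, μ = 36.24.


ρ = 18.48/36.24 = 0.5099
L = ρ[1 − (K+1)ρ^K + Kρ^(K+1)] / [(1−ρ)(1−ρ^(K+1))]
Numerator: 0.5099·(1 − 7·0.017583 + 6·0.008966) = 0.474604
Denominator: (0.4901)·(0.991034) = 0.485672
L = 0.474604/0.485672 = 0.9772

Final: 0.9772


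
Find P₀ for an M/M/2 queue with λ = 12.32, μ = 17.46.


a = λ/μ = 12.32/17.46 = 0.7056; ρ = a/c = 0.3528
Σ_{k=0}^{1} a^k/k! (terms k=0..1) = 1.00000 + 0.70561 = 1.70561
Tail: a^2/(2!(1−ρ)) = 0.49789/(2·0.6472) = 0.38465
P₀ = 1/(1.70561 + 0.38465) = 1/2.09027 = 0.478408

Final: 0.478408


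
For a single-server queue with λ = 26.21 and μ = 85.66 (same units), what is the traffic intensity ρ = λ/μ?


ρ = λ/μ = 26.21/85.66 = 0.3060

Final: 0.3060


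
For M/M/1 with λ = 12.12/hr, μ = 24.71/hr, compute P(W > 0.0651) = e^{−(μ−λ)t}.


W ~ Exponential(μ−λ) for M/M/1.
μ − λ = 24.71 − 12.12 = 12.5900
P(W > t) = e^{−(μ−λ)t} = e^{−0.8196} = 0.440604

Final: 0.440604


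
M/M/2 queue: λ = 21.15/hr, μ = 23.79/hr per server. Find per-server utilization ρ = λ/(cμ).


ρ = λ/(cμ) = 21.15/(2·23.79) = 21.15/47.58 = 0.4445

Final: 0.4445


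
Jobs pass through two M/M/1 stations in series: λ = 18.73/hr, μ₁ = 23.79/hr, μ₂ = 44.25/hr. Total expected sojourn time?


Each node sees arrival rate λ = 18.73/hr (tandem ⇒ throughput preserved).
W₁ = 1/(μ₁−λ) = 1/(23.79−18.73) = 0.19763 hr
W₂ = 1/(μ₂−λ) = 1/(44.25−18.73) = 0.03918 hr
W_total = W₁ + W₂ = 0.19763 + 0.03918 = 0.23681 hr

Final: 0.23681 hr


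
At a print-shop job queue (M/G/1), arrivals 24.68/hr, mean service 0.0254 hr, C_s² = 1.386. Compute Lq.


ρ = λ·E[S] = 24.68·0.0254 = 0.6269
Lq = ρ²(1+C_s²)/(2(1−ρ)) = 0.3930·(1+1.386)/(2·0.3731)
= 0.3930·2.3860/0.7463 = 1.25644

Final: 1.25644


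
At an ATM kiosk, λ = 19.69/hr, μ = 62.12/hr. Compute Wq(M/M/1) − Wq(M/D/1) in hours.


ρ = 19.69/62.12 = 0.3170
Wq(M/M/1) = ρ/(μ−λ) = 0.3170/42.43 = 0.007470 hr
Wq(M/D/1) = ρ/(2(μ−λ)) = 0.003735 hr
Savings = 0.007470 − 0.003735 = 0.003735 hr

Final: 0.003735 hr


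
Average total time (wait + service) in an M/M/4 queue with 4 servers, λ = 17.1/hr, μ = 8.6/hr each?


a = 1.9884; ρ = 0.4971; P₀ = 0.132092
Lq = P₀·a^c·ρ/(c!(1−ρ)²) = 0.16909
Wq = Lq/λ = 0.16909/17.1 = 0.009888 hr
W = Wq + 1/μ = 0.009888 + 0.11628 = 0.12617 hr

Final: 0.12617 hr


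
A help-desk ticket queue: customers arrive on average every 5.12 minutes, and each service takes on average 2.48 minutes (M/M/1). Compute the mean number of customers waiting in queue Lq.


λ = 60/5.12 = 11.7188 /hr
μ = 60/2.48 = 24.1935 /hr
ρ = λ/μ = 11.7188/24.1935 = 0.4844
Lq = ρ²/(1−ρ) = 0.2346/0.5156 = 0.4550

Final: 0.4550


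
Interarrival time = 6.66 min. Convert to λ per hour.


λ = 1/(interarrival time) in consistent units.
1 hour = 60 min, so λ = 60/6.66 = 9.0090 per hour

Final: 9.0090 /hr


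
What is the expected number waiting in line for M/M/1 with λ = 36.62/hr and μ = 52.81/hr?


ρ = 36.62/52.81 = 0.6934
Lq = ρ²/(1−ρ) = 0.4808/0.3066 = 1.5685

Final: 1.5685


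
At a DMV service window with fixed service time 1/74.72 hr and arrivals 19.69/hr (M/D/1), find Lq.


ρ = 19.69/74.72 = 0.2635
M/D/1: Lq = ρ²/(2(1−ρ)) = 0.06944/(2·0.7365) = 0.04714

Final: 0.04714


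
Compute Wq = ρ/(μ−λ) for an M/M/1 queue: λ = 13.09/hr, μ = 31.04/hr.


ρ = 13.09/31.04 = 0.4217
Wq = ρ/(μ−λ) = 0.4217/(31.04 − 13.09) = 0.4217/17.95 = 0.02349 hr

Final: 0.02349 hr


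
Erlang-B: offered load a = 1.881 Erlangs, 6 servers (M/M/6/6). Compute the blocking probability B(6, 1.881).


B(c,a) = (a^c/c!) / Σ_{k=0}^{c} a^k/k!
a^6/6! = 0.061518
Σ terms (k=0..6): 1.00000 + 1.88100 + 1.76908 + 1.10921 + 0.52161 + 0.19623 + 0.06152 = 6.538648
B = 0.061518/6.538648 = 0.009408

Final: 0.009408


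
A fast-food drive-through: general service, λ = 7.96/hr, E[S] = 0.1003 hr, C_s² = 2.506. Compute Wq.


ρ = λ·E[S] = 7.96·0.1003 = 0.7984
E[S²] = E[S]²(1+C_s²) = 0.1003²·(1+2.506) = 0.035271
Wq = λ·E[S²]/(2(1−ρ)) = 7.96·0.035271/(2·0.2016) = 0.69627 hr

Final: 0.69627 hr


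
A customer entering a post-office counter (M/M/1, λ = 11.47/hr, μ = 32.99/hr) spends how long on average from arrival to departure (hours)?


W = 1/(μ−λ) = 1/(32.99 − 11.47) = 1/21.52 = 0.04647 hr

Final: 0.04647 hr


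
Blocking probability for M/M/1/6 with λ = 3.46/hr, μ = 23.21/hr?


ρ = λ/μ = 3.46/23.21 = 0.1491
P_K = (1−ρ)ρ^K/(1−ρ^(K+1)) = (0.8509·0.00001098)/(1 − 0.000001636)
= 0.000009339/0.999998 = 0.000009339

Final: 0.000009339


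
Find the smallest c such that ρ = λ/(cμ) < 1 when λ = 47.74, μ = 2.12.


Stability requires cμ > λ ⇔ c > λ/μ.
λ/μ = 47.74/2.12 = 22.5189
Minimum integer c = ⌊22.5189⌋ + 1 = 23
Check: 23·2.12 = 48.76 > 47.74, while 22·2.12 = 46.64 ≤ 47.74

Final: 23 servers


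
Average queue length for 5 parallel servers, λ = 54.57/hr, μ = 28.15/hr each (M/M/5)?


a = λ/μ = 1.9385; ρ = a/5 = 0.3877
P₀ = 0.143006
Lq = P₀·a^c·ρ / (c!·(1−ρ)²) = 0.143006·27.37649·0.3877/(120·0.37490)
= 0.03374

Final: 0.03374


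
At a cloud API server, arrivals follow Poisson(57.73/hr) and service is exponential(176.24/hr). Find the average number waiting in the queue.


ρ = 57.73/176.24 = 0.3276
Lq = ρ²/(1−ρ) = 0.1073/0.6724 = 0.1596

Final: 0.1596


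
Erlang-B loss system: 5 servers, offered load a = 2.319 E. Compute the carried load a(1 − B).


B(5,2.319) = 0.056738 (Erlang-B)
Carried load = a(1 − B) = 2.319·(1 − 0.056738) = 2.319·0.943262 = 2.1874 E

Final: 2.1874 Erlangs


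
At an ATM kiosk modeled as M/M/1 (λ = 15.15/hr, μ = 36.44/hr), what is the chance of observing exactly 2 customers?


ρ = 15.15/36.44 = 0.4158
P_n = (1−ρ)·ρ^n = (1 − 0.4158)·0.4158^2 = 0.5842·0.172850 = 0.100987

Final: 0.100987


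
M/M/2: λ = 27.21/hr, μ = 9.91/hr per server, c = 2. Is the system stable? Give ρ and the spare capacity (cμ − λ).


Total capacity cμ = 2·9.91 = 19.82/hr
ρ = λ/(cμ) = 27.21/19.82 = 1.3729
Stable ⇔ ρ < 1: NO
Spare capacity = cμ − λ = 19.82 − 27.21 = -7.39/hr

Final: ρ = 1.3729; unstable; margin = -7.39/hr


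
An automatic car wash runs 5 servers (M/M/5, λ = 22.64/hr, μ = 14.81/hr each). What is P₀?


a = λ/μ = 22.64/14.81 = 1.5287; ρ = a/c = 0.3057
Σ_{k=0}^{4} a^k/k! (terms k=0..4) = 1.00000 + 1.52870 + 1.16846 + 0.59541 + 0.22755 = 4.52011
Tail: a^5/(5!(1−ρ)) = 8.34847/(120·0.6943) = 0.10021
P₀ = 1/(4.52011 + 0.10021) = 1/4.62032 = 0.216435

Final: 0.216435


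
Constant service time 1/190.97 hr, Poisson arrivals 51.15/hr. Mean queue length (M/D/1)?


ρ = 51.15/190.97 = 0.2678
M/D/1: Lq = ρ²/(2(1−ρ)) = 0.07174/(2·0.7322) = 0.04899

Final: 0.04899


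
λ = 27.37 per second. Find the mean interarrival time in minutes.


Mean interarrival time = 1/λ = 1/27.37 second = 0.03654 second
In minutes: 0.03654 × 0.0166667 = 0.0006089 min

Final: 0.0006089 min


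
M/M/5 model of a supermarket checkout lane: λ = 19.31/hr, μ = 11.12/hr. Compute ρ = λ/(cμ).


ρ = λ/(cμ) = 19.31/(5·11.12) = 19.31/55.60 = 0.3473

Final: 0.3473


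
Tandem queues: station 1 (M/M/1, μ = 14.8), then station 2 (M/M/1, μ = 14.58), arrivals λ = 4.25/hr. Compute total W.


Each node sees arrival rate λ = 4.25/hr (tandem ⇒ throughput preserved).
W₁ = 1/(μ₁−λ) = 1/(14.8−4.25) = 0.09479 hr
W₂ = 1/(μ₂−λ) = 1/(14.58−4.25) = 0.09681 hr
W_total = W₁ + W₂ = 0.09479 + 0.09681 = 0.19159 hr

Final: 0.19159 hr
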